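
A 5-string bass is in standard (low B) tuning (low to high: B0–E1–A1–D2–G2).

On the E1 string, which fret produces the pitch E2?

12

E2 is 12 semitones above the open E1 (E–F–F#–G–…–D–D#–E), so it sits at fret 12.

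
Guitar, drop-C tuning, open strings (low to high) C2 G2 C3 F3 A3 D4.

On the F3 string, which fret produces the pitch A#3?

5

A#3 is 5 semitones above the open F3 (F–F#–G–G#–A–A#), so it sits at fret 5.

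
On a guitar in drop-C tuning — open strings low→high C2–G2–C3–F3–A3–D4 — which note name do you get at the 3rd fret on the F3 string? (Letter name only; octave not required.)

G#

Each fret is one semitone, so F3 + 3 = G#.
(Equivalently spelled Ab.)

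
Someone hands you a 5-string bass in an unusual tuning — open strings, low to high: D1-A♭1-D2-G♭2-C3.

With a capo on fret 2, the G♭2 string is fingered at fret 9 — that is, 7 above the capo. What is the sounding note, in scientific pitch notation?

E♭3

The capo raises the open G♭2 by 2 semitones to A♭2; fretting 7 more gives G♭2 + 2 + 7 = G♭2 + 9 semitones = E♭3.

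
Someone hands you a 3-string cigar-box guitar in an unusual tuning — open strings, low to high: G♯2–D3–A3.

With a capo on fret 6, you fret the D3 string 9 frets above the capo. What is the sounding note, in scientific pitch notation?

F4

The capo raises the open D3 by 6 semitones to G♯3; fretting 9 more gives D3 + 6 + 9 = D3 + 15 semitones = F4.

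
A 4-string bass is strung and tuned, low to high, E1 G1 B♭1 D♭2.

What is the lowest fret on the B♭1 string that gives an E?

6

From B♭1, count semitones up the chromatic scale until reaching E: Bb–B–C–Db–D–Eb–E — 6 steps.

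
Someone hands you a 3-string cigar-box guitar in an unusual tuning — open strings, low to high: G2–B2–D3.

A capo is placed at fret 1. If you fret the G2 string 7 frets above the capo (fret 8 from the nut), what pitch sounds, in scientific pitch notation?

Eb3

The capo raises the open G2 by 1 semitone to Ab2; fretting 7 more gives G2 + 1 + 7 = G2 + 8 semitones = Eb3.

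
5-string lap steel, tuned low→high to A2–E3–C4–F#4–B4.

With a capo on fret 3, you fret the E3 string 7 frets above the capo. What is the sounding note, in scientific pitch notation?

D4

The capo raises the open E3 by 3 semitones to G3; fretting 7 more gives E3 + 3 + 7 = E3 + 10 semitones = D4.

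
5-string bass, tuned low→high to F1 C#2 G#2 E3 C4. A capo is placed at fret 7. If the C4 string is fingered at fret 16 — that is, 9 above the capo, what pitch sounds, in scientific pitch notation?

The capo raises the open C4 by 7 semitones to G4; fretting 9 more gives C4 + 7 + 9 = C4 + 16 semitones = E5.

E5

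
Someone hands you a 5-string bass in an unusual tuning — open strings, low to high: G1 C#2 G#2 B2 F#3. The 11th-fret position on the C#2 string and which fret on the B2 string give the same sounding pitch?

C#2 at fret 11 is C#2 + 11 semitones = C3.
The open B2 string is 10 semitones above the open C#2, so the same pitch on the B2 string lies at fret 11 − 10 = 1.

1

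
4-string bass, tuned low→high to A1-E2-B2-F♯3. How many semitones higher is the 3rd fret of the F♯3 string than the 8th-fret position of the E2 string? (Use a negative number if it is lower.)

F♯3 at fret 3 → A3 (MIDI 57); E2 at fret 8 → C3 (MIDI 48).
57 − 48 = 9, so the two pitches are 9 semitones apart.

9 semitones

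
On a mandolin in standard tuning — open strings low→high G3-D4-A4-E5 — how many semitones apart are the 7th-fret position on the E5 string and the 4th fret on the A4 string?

10 semitones

E5 at fret 7 → B5 (MIDI 83); A4 at fret 4 → C#5 (MIDI 73).
83 − 73 = 10, so the two pitches are 10 semitones apart, with B5 the higher.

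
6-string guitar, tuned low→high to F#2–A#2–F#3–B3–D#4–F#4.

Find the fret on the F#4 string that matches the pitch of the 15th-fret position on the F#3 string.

Fret 15 on F#3 is MIDI 54 + 15 = 69 (A4). On the F#4 string (open MIDI 66), that pitch is 69 − 66 = fret 3.

3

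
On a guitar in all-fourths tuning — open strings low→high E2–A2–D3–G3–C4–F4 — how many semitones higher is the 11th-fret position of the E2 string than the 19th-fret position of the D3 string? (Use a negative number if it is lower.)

-18 semitones

E2 at fret 11 → D♯3 (MIDI 51); D3 at fret 19 → A4 (MIDI 69).
51 − 69 = -18, so the two pitches are 18 semitones apart.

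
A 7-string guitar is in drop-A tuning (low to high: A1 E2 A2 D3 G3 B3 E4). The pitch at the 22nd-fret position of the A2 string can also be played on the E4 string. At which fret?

3

Fret 22 on A2 is MIDI 45 + 22 = 67 (G4). On the E4 string (open MIDI 64), that pitch is 67 − 64 = fret 3.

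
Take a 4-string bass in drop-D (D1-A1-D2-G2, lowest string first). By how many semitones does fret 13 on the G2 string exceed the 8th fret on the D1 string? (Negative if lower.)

22 semitones

G2 at fret 13 → G#3 (MIDI 56); D1 at fret 8 → A#1 (MIDI 34).
56 − 34 = 22, so the two pitches are 22 semitones apart.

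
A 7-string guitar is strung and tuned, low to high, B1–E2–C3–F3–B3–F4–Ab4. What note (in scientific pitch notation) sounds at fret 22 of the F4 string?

Each fret is one semitone, so F4 + 22 = Eb6.
(Equivalently spelled D#6.)

Eb6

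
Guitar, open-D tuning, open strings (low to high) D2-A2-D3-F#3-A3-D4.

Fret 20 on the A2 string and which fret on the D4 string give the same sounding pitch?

A2 at fret 20 is A2 + 20 semitones = F4.
The open D4 string is 17 semitones above the open A2, so the same pitch on the D4 string lies at fret 20 − 17 = 3.

3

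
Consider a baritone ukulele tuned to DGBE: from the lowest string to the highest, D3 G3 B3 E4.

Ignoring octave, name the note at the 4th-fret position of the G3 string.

B

G3 is MIDI 55. Adding 4 gives 59; 59 mod 12 = 11, i.e. B.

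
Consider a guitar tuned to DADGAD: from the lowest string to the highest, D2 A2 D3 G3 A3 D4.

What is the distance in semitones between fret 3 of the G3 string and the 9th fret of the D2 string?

11 semitones

G3 at fret 3 → A#3 (MIDI 58); D2 at fret 9 → B2 (MIDI 47).
58 − 47 = 11, so the two pitches are 11 semitones apart, with A#3 the higher.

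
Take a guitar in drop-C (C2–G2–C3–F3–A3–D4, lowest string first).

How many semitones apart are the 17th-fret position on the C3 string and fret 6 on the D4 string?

3 semitones

C3 at fret 17 → F4 (MIDI 65); D4 at fret 6 → G#4 (MIDI 68).
65 − 68 = -3, so the two pitches are 3 semitones apart, with G#4 the higher.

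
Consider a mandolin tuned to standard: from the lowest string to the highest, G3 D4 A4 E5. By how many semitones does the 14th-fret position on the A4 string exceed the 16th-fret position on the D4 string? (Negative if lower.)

5 semitones

A4 at fret 14 → B5 (MIDI 83); D4 at fret 16 → F#5 (MIDI 78).
83 − 78 = 5, so the two pitches are 5 semitones apart.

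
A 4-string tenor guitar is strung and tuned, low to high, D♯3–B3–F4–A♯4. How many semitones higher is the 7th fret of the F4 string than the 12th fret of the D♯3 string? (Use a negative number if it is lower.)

9 semitones

F4 at fret 7 → C5 (MIDI 72); D♯3 at fret 12 → D♯4 (MIDI 63).
72 − 63 = 9, so the two pitches are 9 semitones apart.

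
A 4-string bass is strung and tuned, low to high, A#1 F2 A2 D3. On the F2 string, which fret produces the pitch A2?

4

A2 is 4 semitones above the open F2 (F–F#–G–G#–A), so it sits at fret 4.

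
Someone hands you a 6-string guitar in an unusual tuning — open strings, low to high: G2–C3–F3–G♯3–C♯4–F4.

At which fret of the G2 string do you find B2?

4

B2 is 4 semitones above the open G2 (G–G#–A–A#–B), so it sits at fret 4.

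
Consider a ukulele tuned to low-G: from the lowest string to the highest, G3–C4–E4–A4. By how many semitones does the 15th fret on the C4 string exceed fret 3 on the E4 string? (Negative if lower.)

8 semitones

C4 at fret 15 → D#5 (MIDI 75); E4 at fret 3 → G4 (MIDI 67).
75 − 67 = 8, so the two pitches are 8 semitones apart.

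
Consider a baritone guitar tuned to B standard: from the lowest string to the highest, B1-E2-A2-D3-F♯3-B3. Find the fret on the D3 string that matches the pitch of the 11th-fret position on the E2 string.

1

E2 at fret 11 is E2 + 11 semitones = D♯3.
The open D3 string is 10 semitones above the open E2, so the same pitch on the D3 string lies at fret 11 − 10 = 1.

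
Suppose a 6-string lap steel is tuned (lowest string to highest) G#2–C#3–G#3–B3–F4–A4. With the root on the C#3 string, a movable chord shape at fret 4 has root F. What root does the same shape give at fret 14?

D#

Moving from fret 4 to fret 14 shifts the root by 10 semitones.
F up 10 semitones is D#.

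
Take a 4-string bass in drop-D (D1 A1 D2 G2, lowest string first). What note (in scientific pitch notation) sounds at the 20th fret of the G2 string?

The open G2 string plus 20 semitones: G–G#–A–A#–…–C#–D–D#.
The walk passes from B into C 2 times, so the octave number goes from 2 to 4.

D#4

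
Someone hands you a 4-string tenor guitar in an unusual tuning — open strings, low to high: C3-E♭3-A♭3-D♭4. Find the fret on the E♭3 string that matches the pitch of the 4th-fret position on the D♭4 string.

D♭4 at fret 4 is D♭4 + 4 semitones = F4.
The open E♭3 string is 10 semitones below the open D♭4, so the same pitch on the E♭3 string lies at fret 4 + 10 = 14.

14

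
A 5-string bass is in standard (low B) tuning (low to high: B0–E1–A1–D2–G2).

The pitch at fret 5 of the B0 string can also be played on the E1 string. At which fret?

0

Fret 5 on B0 is MIDI 23 + 5 = 28 (E1). On the E1 string (open MIDI 28), that pitch is 28 − 28 = fret 0.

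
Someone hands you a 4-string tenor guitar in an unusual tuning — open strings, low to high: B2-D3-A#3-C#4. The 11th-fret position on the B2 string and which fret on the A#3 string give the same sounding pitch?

B2 at fret 11 is B2 + 11 semitones = A#3.
The open A#3 string is 11 semitones above the open B2, so the same pitch on the A#3 string lies at fret 11 − 11 = 0.

0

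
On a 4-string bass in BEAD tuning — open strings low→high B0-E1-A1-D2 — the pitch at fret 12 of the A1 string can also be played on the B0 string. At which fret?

Fret 12 on A1 is MIDI 33 + 12 = 45 (A2). On the B0 string (open MIDI 23), that pitch is 45 − 23 = fret 22.

22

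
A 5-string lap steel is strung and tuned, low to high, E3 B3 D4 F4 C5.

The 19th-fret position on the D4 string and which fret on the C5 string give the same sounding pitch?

9

Fret 19 on D4 is MIDI 62 + 19 = 81 (A5). On the C5 string (open MIDI 72), that pitch is 81 − 72 = fret 9.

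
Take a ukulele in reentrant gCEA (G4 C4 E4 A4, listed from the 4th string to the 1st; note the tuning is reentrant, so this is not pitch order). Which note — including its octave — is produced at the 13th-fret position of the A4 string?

A♯5

Each fret is one semitone, so A4 + 13 = A♯5.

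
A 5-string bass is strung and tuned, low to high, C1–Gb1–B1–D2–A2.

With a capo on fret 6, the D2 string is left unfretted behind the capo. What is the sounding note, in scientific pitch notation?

Ab2

The capo raises the open D2 by 6 semitones to Ab2; fretting 0 more gives D2 + 6 + 0 = D2 + 6 semitones = Ab2.
(Also written G#.)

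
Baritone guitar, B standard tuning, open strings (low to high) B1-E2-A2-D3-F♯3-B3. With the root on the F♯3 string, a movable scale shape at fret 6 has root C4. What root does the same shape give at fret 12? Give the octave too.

F♯4

Moving from fret 6 to fret 12 shifts the root by 6 semitones.
C4 up 6 semitones is F♯4.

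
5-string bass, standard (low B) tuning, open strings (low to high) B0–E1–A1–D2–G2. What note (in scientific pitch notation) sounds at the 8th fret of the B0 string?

G1

B0 is MIDI 23. Adding 8 gives 31, which is G1.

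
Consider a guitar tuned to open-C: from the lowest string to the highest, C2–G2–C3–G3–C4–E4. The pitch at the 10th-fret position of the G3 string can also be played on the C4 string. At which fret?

G3 at fret 10 is G3 + 10 semitones = F4.
The open C4 string is 5 semitones above the open G3, so the same pitch on the C4 string lies at fret 10 − 5 = 5.

5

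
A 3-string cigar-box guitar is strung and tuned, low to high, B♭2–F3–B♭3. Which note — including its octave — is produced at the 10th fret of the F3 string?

E♭4

Each fret is one semitone, so F3 + 10 = E♭4.
(Equivalently spelled D♯4.)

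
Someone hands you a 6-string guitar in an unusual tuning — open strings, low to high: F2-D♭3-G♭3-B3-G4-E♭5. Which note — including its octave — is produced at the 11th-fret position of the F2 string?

F2 is MIDI 41. Adding 11 gives 52, which is E3.

E3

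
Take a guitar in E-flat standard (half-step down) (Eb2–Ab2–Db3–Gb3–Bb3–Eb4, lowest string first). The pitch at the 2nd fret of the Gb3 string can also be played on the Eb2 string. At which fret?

Fret 2 on Gb3 is MIDI 54 + 2 = 56 (Ab3). On the Eb2 string (open MIDI 39), that pitch is 56 − 39 = fret 17.

17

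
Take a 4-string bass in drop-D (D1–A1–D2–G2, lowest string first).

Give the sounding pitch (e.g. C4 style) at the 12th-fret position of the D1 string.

D1 is MIDI 26. Adding 12 gives 38, which is D2.

D2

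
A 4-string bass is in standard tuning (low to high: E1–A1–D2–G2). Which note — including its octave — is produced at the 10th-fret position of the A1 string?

A1 is MIDI 33. Adding 10 gives 43, which is G2.

G2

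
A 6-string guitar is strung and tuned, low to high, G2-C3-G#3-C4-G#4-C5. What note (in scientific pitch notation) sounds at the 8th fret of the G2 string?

D#3

Each fret is one semitone, so G2 + 8 = D#3.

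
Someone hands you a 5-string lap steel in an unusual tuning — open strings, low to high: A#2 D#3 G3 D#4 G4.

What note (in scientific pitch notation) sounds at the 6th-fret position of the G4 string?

Each fret is one semitone, so G4 + 6 = C#5.
(Equivalently spelled Db5.)

C#5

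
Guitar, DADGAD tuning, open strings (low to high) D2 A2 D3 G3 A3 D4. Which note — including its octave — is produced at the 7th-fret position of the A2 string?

E3

The open A2 string plus 7 semitones: A–A#–B–C–C#–D–D#–E.
The walk passes from B into C once, so the octave number goes from 2 to 3.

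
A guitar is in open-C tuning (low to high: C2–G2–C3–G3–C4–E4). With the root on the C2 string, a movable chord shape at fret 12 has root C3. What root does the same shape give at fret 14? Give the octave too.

Moving from fret 12 to fret 14 shifts the root by 2 semitones.
C3 up 2 semitones is D3.

D3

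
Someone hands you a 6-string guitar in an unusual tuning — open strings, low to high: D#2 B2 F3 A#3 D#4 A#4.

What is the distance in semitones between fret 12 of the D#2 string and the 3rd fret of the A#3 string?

D#2 at fret 12 → D#3 (MIDI 51); A#3 at fret 3 → C#4 (MIDI 61).
51 − 61 = -10, so the two pitches are 10 semitones apart, with C#4 the higher.

10 semitones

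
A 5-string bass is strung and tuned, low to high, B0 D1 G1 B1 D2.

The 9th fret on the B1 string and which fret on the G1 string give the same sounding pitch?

13

B1 at fret 9 is B1 + 9 semitones = Ab2.
The open G1 string is 4 semitones below the open B1, so the same pitch on the G1 string lies at fret 9 + 4 = 13.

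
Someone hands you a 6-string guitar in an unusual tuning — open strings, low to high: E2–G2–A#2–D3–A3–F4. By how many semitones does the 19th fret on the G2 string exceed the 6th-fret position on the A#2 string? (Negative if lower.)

10 semitones

G2 at fret 19 → D4 (MIDI 62); A#2 at fret 6 → E3 (MIDI 52).
62 − 52 = 10, so the two pitches are 10 semitones apart.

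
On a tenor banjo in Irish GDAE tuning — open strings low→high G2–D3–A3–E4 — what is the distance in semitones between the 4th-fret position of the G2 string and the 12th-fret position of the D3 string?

15 semitones

G2 at fret 4 → B2 (MIDI 47); D3 at fret 12 → D4 (MIDI 62).
47 − 62 = -15, so the two pitches are 15 semitones apart, with D4 the higher.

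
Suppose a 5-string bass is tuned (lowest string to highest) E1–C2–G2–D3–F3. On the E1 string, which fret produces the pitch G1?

3

G1 is 3 semitones above the open E1 (E–F–F#–G), so it sits at fret 3.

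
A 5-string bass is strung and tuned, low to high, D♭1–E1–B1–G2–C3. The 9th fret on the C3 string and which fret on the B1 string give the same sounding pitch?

22

C3 at fret 9 is C3 + 9 semitones = A3.
The open B1 string is 13 semitones below the open C3, so the same pitch on the B1 string lies at fret 9 + 13 = 22.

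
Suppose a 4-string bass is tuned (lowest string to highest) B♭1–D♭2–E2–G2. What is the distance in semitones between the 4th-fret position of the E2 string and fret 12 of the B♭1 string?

2 semitones

E2 at fret 4 → A♭2 (MIDI 44); B♭1 at fret 12 → B♭2 (MIDI 46).
44 − 46 = -2, so the two pitches are 2 semitones apart, with B♭2 the higher.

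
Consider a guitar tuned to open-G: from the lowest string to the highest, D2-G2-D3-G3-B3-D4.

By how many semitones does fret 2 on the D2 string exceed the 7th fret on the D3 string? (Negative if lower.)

D2 at fret 2 → E2 (MIDI 40); D3 at fret 7 → A3 (MIDI 57).
40 − 57 = -17, so the two pitches are 17 semitones apart.

-17 semitones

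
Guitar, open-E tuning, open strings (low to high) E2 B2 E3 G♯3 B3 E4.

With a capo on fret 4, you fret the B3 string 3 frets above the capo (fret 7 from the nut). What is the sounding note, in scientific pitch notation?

F♯4

The capo raises the open B3 by 4 semitones to D♯4; fretting 3 more gives B3 + 4 + 3 = B3 + 7 semitones = F♯4.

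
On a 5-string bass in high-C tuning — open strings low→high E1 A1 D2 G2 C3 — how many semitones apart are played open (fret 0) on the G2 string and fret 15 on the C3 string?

G2 at fret 0 → G2 (MIDI 43); C3 at fret 15 → D#4 (MIDI 63).
43 − 63 = -20, so the two pitches are 20 semitones apart, with D#4 the higher.

20 semitones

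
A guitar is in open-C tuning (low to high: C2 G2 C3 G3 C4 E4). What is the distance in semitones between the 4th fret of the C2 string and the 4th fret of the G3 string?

C2 at fret 4 → E2 (MIDI 40); G3 at fret 4 → B3 (MIDI 59).
40 − 59 = -19, so the two pitches are 19 semitones apart, with B3 the higher.

19 semitones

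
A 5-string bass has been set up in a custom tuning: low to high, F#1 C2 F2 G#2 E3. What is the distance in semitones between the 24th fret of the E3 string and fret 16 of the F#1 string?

30 semitones

E3 at fret 24 → E5 (MIDI 76); F#1 at fret 16 → A#2 (MIDI 46).
76 − 46 = 30, so the two pitches are 30 semitones apart, with E5 the higher.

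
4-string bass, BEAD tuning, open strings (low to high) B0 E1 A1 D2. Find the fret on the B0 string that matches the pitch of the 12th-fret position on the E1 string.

17

E1 at fret 12 is E1 + 12 semitones = E2.
The open B0 string is 5 semitones below the open E1, so the same pitch on the B0 string lies at fret 12 + 5 = 17.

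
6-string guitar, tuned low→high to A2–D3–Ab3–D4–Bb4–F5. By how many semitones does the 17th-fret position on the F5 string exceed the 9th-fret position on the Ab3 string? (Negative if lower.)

F5 at fret 17 → Bb6 (MIDI 94); Ab3 at fret 9 → F4 (MIDI 65).
94 − 65 = 29, so the two pitches are 29 semitones apart.

29 semitones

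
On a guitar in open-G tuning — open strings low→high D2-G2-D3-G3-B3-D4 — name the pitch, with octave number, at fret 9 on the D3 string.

The open D3 string plus 9 semitones: D–D#–E–F–F#–G–G#–A–A#–B.
No B→C boundary is crossed, so the octave stays at 3.

B3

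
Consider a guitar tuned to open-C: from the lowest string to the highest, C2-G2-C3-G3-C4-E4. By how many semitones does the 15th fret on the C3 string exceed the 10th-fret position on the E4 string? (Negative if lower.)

C3 at fret 15 → D♯4 (MIDI 63); E4 at fret 10 → D5 (MIDI 74).
63 − 74 = -11, so the two pitches are 11 semitones apart.

-11 semitones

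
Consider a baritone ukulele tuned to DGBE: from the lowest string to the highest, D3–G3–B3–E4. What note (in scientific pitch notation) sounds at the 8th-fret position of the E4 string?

C5

E4 is MIDI 64. Adding 8 gives 72, which is C5.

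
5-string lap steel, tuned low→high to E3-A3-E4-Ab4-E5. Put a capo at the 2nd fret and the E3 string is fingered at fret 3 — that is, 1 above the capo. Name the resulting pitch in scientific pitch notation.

The capo raises the open E3 by 2 semitones to Gb3; fretting 1 more gives E3 + 2 + 1 = E3 + 3 semitones = G3.

G3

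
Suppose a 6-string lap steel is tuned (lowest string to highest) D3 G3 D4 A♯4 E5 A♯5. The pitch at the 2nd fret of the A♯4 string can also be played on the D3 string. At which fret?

Fret 2 on A♯4 is MIDI 70 + 2 = 72 (C5). On the D3 string (open MIDI 50), that pitch is 72 − 50 = fret 22.

22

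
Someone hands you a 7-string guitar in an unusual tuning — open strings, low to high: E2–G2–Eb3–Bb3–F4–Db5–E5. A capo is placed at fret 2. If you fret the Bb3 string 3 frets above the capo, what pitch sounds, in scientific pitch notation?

The capo raises the open Bb3 by 2 semitones to C4; fretting 3 more gives Bb3 + 2 + 3 = Bb3 + 5 semitones = Eb4.
(Also written D#.)

Eb4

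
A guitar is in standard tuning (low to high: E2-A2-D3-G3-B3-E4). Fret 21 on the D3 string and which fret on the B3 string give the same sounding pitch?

12

Fret 21 on D3 is MIDI 50 + 21 = 71 (B4). On the B3 string (open MIDI 59), that pitch is 71 − 59 = fret 12.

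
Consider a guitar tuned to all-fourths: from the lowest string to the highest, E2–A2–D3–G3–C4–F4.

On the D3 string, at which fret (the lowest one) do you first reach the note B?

9

From D3, count semitones up the chromatic scale until reaching B: D–D#–E–F–F#–G–G#–A–A#–B — 9 steps.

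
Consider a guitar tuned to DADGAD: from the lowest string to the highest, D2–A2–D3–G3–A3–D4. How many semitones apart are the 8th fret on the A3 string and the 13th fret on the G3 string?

A3 at fret 8 → F4 (MIDI 65); G3 at fret 13 → G#4 (MIDI 68).
65 − 68 = -3, so the two pitches are 3 semitones apart, with G#4 the higher.

3 semitones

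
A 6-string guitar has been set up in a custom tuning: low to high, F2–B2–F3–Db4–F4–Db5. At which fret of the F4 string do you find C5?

7

C5 is 7 semitones above the open F4 (F–Gb–G–Ab–A–Bb–B–C), so it sits at fret 7.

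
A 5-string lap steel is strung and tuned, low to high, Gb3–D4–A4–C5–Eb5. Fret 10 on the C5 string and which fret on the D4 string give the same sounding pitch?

20

Fret 10 on C5 is MIDI 72 + 10 = 82 (Bb5). On the D4 string (open MIDI 62), that pitch is 82 − 62 = fret 20.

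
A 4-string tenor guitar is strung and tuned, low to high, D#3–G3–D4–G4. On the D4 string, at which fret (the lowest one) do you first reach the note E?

From D4, count semitones up the chromatic scale until reaching E: D–D#–E — 2 steps.

2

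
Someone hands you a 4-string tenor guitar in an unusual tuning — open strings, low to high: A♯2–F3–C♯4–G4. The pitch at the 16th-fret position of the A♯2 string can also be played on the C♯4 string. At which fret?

A♯2 at fret 16 is A♯2 + 16 semitones = D4.
The open C♯4 string is 15 semitones above the open A♯2, so the same pitch on the C♯4 string lies at fret 16 − 15 = 1.

1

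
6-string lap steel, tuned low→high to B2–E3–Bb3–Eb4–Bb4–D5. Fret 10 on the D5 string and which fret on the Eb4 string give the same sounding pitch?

Fret 10 on D5 is MIDI 74 + 10 = 84 (C6). On the Eb4 string (open MIDI 63), that pitch is 84 − 63 = fret 21.

21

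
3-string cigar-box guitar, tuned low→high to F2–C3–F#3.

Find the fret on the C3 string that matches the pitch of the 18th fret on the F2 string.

Fret 18 on F2 is MIDI 41 + 18 = 59 (B3). On the C3 string (open MIDI 48), that pitch is 59 − 48 = fret 11.

11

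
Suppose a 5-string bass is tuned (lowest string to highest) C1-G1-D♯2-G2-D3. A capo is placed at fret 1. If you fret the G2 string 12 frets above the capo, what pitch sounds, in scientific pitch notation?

G♯3

The capo raises the open G2 by 1 semitone to G♯2; fretting 12 more gives G2 + 1 + 12 = G2 + 13 semitones = G♯3.
(Also written A♭.)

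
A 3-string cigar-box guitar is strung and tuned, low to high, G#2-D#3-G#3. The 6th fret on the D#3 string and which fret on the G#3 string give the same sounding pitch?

Fret 6 on D#3 is MIDI 51 + 6 = 57 (A3). On the G#3 string (open MIDI 56), that pitch is 57 − 56 = fret 1.

1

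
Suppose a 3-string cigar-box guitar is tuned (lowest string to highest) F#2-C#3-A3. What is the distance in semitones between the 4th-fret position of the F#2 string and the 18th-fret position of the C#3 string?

21 semitones

F#2 at fret 4 → A#2 (MIDI 46); C#3 at fret 18 → G4 (MIDI 67).
46 − 67 = -21, so the two pitches are 21 semitones apart, with G4 the higher.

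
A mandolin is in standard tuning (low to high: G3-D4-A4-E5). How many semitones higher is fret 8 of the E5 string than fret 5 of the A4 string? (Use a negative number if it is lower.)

E5 at fret 8 → C6 (MIDI 84); A4 at fret 5 → D5 (MIDI 74).
84 − 74 = 10, so the two pitches are 10 semitones apart.

10 semitones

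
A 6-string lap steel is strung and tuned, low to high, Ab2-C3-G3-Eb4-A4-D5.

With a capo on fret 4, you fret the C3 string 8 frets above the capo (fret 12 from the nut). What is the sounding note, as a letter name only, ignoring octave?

The capo raises the open C3 by 4 semitones to E3; fretting 8 more gives C3 + 4 + 8 = C3 + 12 semitones, landing on C.

C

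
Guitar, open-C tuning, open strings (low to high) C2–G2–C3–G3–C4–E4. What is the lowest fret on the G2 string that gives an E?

9

From G2, count semitones up the chromatic scale until reaching E: G–G#–A–A#–B–C–C#–D–D#–E — 9 steps.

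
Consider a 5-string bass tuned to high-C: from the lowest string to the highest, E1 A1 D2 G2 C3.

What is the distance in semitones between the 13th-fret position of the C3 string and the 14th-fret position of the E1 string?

C3 at fret 13 → C♯4 (MIDI 61); E1 at fret 14 → F♯2 (MIDI 42).
61 − 42 = 19, so the two pitches are 19 semitones apart, with C♯4 the higher.

19 semitones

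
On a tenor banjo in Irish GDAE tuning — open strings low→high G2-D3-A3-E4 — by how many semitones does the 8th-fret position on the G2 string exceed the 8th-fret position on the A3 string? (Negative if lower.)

-14 semitones

G2 at fret 8 → D#3 (MIDI 51); A3 at fret 8 → F4 (MIDI 65).
51 − 65 = -14, so the two pitches are 14 semitones apart.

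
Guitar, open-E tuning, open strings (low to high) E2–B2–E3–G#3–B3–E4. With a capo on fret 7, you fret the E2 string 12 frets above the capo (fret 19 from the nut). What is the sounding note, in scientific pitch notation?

The capo raises the open E2 by 7 semitones to B2; fretting 12 more gives E2 + 7 + 12 = E2 + 19 semitones = B3.

B3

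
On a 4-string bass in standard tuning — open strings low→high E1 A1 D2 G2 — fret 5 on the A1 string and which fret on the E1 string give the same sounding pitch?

A1 at fret 5 is A1 + 5 semitones = D2.
The open E1 string is 5 semitones below the open A1, so the same pitch on the E1 string lies at fret 5 + 5 = 10.

10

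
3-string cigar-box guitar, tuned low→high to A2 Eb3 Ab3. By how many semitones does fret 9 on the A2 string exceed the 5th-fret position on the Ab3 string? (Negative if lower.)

-7 semitones

A2 at fret 9 → Gb3 (MIDI 54); Ab3 at fret 5 → Db4 (MIDI 61).
54 − 61 = -7, so the two pitches are 7 semitones apart.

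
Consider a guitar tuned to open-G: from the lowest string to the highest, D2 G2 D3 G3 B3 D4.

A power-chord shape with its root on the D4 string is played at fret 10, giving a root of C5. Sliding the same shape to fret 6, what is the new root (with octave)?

Moving from fret 10 to fret 6 shifts the root by -4 semitones.
C5 down 4 semitones is G#4.

G#4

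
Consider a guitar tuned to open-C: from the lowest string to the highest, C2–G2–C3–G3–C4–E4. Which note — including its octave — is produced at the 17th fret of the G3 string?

C5

G3 is MIDI 55. Adding 17 gives 72, which is C5.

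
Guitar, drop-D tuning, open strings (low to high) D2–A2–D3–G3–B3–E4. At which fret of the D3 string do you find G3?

5

G3 is 5 semitones above the open D3 (D–D#–E–F–F#–G), so it sits at fret 5.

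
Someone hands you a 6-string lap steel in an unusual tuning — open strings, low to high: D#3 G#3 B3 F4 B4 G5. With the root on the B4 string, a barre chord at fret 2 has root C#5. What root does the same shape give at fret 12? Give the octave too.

Moving from fret 2 to fret 12 shifts the root by 10 semitones.
C#5 up 10 semitones is B5.

B5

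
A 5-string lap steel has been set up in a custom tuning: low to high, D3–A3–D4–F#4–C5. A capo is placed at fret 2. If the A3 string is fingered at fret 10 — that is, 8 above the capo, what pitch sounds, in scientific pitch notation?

The capo raises the open A3 by 2 semitones to B3; fretting 8 more gives A3 + 2 + 8 = A3 + 10 semitones = G4.

G4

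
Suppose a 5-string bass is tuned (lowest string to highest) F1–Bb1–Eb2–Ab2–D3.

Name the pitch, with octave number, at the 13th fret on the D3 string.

Eb4

Each fret is one semitone, so D3 + 13 = Eb4.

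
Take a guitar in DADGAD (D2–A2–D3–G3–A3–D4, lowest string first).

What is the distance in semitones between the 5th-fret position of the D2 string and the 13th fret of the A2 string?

D2 at fret 5 → G2 (MIDI 43); A2 at fret 13 → A♯3 (MIDI 58).
43 − 58 = -15, so the two pitches are 15 semitones apart, with A♯3 the higher.

15 semitones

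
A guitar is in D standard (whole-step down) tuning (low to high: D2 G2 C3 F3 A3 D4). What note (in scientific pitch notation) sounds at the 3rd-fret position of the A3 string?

A3 is MIDI 57. Adding 3 gives 60, which is C4.

C4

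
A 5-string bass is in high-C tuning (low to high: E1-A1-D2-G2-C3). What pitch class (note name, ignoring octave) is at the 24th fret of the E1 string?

Each fret is one semitone, so E1 + 24 = E.

E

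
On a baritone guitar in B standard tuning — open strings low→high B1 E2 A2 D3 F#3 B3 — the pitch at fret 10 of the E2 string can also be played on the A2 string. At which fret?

5

E2 at fret 10 is E2 + 10 semitones = D3.
The open A2 string is 5 semitones above the open E2, so the same pitch on the A2 string lies at fret 10 − 5 = 5.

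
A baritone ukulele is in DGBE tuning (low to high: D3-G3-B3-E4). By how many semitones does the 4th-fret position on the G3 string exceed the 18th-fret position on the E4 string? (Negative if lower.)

-23 semitones

G3 at fret 4 → B3 (MIDI 59); E4 at fret 18 → A♯5 (MIDI 82).
59 − 82 = -23, so the two pitches are 23 semitones apart.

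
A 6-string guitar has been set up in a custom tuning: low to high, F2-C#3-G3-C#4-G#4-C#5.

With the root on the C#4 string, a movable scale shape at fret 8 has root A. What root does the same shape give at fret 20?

Moving from fret 8 to fret 20 shifts the root by 12 semitones.
A up 12 semitones is A.

A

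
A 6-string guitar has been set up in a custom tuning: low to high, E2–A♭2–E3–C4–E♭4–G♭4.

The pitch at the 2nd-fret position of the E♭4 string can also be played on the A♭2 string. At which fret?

Fret 2 on E♭4 is MIDI 63 + 2 = 65 (F4). On the A♭2 string (open MIDI 44), that pitch is 65 − 44 = fret 21.

21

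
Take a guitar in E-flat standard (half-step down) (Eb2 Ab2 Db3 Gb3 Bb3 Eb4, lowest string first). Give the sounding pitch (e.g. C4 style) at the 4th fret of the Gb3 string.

The open Gb3 string plus 4 semitones: Gb–G–Ab–A–Bb.
No B→C boundary is crossed, so the octave stays at 3.
(Equivalently spelled A#3.)

Bb3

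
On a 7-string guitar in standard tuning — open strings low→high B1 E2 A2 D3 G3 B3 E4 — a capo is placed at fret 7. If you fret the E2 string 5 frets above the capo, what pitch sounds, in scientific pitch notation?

E3

The capo raises the open E2 by 7 semitones to B2; fretting 5 more gives E2 + 7 + 5 = E2 + 12 semitones = E3.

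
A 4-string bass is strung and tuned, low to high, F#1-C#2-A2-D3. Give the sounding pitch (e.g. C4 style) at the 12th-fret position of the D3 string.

D4

The open D3 string plus 12 semitones: D–D#–E–F–…–C–C#–D.
The walk passes from B into C once, so the octave number goes from 3 to 4.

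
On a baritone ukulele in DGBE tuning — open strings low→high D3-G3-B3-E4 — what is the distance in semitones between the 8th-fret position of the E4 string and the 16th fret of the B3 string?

E4 at fret 8 → C5 (MIDI 72); B3 at fret 16 → D♯5 (MIDI 75).
72 − 75 = -3, so the two pitches are 3 semitones apart, with D♯5 the higher.

3 semitones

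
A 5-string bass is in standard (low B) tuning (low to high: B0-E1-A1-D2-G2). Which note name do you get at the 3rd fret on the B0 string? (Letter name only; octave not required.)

D

The open B0 string plus 3 semitones: B–C–C#–D.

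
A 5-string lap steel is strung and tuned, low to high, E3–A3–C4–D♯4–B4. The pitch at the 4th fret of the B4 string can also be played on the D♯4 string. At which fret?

12

B4 at fret 4 is B4 + 4 semitones = D♯5.
The open D♯4 string is 8 semitones below the open B4, so the same pitch on the D♯4 string lies at fret 4 + 8 = 12.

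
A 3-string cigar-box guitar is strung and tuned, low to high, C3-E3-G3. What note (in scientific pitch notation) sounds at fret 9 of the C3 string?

A3

The open C3 string plus 9 semitones: C–C#–D–D#–E–F–F#–G–G#–A.
No B→C boundary is crossed, so the octave stays at 3.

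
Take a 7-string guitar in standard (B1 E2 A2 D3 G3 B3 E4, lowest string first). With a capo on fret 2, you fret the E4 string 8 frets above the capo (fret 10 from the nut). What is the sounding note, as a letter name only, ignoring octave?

The capo raises the open E4 by 2 semitones to F#4; fretting 8 more gives E4 + 2 + 8 = E4 + 10 semitones, landing on D.

D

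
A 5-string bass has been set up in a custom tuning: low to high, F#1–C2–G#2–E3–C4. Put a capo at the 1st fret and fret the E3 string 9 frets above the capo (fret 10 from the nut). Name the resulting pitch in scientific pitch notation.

The capo raises the open E3 by 1 semitone to F3; fretting 9 more gives E3 + 1 + 9 = E3 + 10 semitones = D4.

D4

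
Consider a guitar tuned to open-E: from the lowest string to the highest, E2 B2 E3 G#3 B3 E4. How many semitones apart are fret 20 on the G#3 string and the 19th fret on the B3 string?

G#3 at fret 20 → E5 (MIDI 76); B3 at fret 19 → F#5 (MIDI 78).
76 − 78 = -2, so the two pitches are 2 semitones apart, with F#5 the higher.

2 semitones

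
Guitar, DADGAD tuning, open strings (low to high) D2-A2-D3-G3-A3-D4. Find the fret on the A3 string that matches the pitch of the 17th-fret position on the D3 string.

D3 at fret 17 is D3 + 17 semitones = G4.
The open A3 string is 7 semitones above the open D3, so the same pitch on the A3 string lies at fret 17 − 7 = 10.

10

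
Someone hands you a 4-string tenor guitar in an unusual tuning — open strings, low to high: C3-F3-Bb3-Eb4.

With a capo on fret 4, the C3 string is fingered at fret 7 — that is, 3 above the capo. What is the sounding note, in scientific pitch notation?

G3

The capo raises the open C3 by 4 semitones to E3; fretting 3 more gives C3 + 4 + 3 = C3 + 7 semitones = G3.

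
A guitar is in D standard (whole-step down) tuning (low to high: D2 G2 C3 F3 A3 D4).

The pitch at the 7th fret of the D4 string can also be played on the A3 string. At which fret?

Fret 7 on D4 is MIDI 62 + 7 = 69 (A4). On the A3 string (open MIDI 57), that pitch is 69 − 57 = fret 12.

12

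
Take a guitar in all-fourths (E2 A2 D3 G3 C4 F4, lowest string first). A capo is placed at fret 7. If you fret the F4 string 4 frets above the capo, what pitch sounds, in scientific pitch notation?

E5

The capo raises the open F4 by 7 semitones to C5; fretting 4 more gives F4 + 7 + 4 = F4 + 11 semitones = E5.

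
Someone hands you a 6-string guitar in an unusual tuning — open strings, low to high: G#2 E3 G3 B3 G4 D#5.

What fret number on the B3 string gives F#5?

F#5 is 19 semitones above the open B3 (B–C–C#–D–…–E–F–F#), so it sits at fret 19.

19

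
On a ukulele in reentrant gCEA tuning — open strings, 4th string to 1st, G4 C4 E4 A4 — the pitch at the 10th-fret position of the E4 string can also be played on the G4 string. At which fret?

Fret 10 on E4 is MIDI 64 + 10 = 74 (D5). On the G4 string (open MIDI 67), that pitch is 74 − 67 = fret 7.

7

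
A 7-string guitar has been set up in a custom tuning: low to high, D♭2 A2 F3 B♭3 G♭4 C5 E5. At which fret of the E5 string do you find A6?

17

A6 is 17 semitones above the open E5 (E–F–Gb–G–…–G–Ab–A), so it sits at fret 17.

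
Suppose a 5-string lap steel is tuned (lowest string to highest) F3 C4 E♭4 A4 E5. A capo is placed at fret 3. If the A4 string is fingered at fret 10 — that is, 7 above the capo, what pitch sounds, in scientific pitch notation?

G5

The capo raises the open A4 by 3 semitones to C5; fretting 7 more gives A4 + 3 + 7 = A4 + 10 semitones = G5.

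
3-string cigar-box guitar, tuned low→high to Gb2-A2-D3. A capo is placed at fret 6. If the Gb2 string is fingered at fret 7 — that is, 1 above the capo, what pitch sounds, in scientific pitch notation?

Db3

The capo raises the open Gb2 by 6 semitones to C3; fretting 1 more gives Gb2 + 6 + 1 = Gb2 + 7 semitones = Db3.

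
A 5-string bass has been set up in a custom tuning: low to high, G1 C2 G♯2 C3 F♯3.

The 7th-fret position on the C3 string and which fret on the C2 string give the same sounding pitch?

19

Fret 7 on C3 is MIDI 48 + 7 = 55 (G3). On the C2 string (open MIDI 36), that pitch is 55 − 36 = fret 19.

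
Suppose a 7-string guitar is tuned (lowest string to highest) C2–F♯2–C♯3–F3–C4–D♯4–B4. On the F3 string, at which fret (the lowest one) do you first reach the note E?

From F3, count semitones up the chromatic scale until reaching E: F–F#–G–G#–…–D–D#–E — 11 steps.

11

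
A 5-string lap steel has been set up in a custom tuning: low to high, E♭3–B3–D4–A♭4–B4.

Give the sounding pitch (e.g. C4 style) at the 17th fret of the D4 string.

G5

D4 is MIDI 62. Adding 17 gives 79, which is G5.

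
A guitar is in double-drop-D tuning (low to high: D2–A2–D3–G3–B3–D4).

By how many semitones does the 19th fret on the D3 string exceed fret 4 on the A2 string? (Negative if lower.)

20 semitones

D3 at fret 19 → A4 (MIDI 69); A2 at fret 4 → C♯3 (MIDI 49).
69 − 49 = 20, so the two pitches are 20 semitones apart.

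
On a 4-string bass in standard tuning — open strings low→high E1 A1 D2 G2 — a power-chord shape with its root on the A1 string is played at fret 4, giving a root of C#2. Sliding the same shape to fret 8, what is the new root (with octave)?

Moving from fret 4 to fret 8 shifts the root by 4 semitones.
C#2 up 4 semitones is F2.

F2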